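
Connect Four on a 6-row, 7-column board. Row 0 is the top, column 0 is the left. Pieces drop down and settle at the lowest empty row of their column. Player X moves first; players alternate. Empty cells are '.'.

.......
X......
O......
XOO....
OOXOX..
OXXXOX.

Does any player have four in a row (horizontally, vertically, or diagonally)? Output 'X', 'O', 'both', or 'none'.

none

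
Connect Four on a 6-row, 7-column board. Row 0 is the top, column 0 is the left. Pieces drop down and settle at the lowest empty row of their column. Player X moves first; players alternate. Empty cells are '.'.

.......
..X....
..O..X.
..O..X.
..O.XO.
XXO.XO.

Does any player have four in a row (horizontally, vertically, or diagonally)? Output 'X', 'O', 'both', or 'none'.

O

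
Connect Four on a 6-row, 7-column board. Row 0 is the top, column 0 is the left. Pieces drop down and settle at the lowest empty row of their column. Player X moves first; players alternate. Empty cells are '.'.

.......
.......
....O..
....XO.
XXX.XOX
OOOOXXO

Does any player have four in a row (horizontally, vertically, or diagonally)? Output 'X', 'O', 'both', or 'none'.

O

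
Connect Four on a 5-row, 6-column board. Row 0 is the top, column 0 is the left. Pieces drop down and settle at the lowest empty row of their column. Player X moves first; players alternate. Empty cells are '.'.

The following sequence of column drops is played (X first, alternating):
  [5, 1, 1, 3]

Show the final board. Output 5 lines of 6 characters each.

Answer: ......
......
......
.X....
.O.O.X

Derivation:
Move 1: X drops in col 5, lands at row 4
Move 2: O drops in col 1, lands at row 4
Move 3: X drops in col 1, lands at row 3
Move 4: O drops in col 3, lands at row 4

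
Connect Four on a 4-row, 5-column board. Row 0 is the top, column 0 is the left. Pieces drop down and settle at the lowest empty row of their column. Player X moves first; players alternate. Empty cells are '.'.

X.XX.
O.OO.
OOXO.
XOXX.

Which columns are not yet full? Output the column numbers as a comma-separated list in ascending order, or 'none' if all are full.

Answer: 1,4

Derivation:
col 0: top cell = 'X' → FULL
col 1: top cell = '.' → open
col 2: top cell = 'X' → FULL
col 3: top cell = 'X' → FULL
col 4: top cell = '.' → open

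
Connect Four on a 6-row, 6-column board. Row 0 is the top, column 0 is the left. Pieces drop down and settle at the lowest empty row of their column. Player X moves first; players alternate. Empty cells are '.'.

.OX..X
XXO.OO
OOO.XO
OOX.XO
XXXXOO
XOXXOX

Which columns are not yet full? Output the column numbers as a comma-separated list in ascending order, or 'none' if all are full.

col 0: top cell = '.' → open
col 1: top cell = 'O' → FULL
col 2: top cell = 'X' → FULL
col 3: top cell = '.' → open
col 4: top cell = '.' → open
col 5: top cell = 'X' → FULL

Answer: 0,3,4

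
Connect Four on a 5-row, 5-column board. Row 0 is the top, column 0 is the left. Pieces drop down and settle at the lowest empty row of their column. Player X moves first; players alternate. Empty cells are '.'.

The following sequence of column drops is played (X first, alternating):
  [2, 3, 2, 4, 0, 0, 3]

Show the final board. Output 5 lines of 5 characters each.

Move 1: X drops in col 2, lands at row 4
Move 2: O drops in col 3, lands at row 4
Move 3: X drops in col 2, lands at row 3
Move 4: O drops in col 4, lands at row 4
Move 5: X drops in col 0, lands at row 4
Move 6: O drops in col 0, lands at row 3
Move 7: X drops in col 3, lands at row 3

Answer: .....
.....
.....
O.XX.
X.XOO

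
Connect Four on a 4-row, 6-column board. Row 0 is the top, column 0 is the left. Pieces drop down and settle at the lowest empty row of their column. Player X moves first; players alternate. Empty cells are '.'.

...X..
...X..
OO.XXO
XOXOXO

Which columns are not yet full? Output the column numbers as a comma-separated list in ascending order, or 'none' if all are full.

Answer: 0,1,2,4,5

Derivation:
col 0: top cell = '.' → open
col 1: top cell = '.' → open
col 2: top cell = '.' → open
col 3: top cell = 'X' → FULL
col 4: top cell = '.' → open
col 5: top cell = '.' → open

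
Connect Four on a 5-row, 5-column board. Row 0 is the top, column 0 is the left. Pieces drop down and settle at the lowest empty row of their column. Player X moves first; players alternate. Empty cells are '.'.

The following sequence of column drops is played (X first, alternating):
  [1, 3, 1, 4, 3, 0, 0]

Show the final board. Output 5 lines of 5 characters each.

Answer: .....
.....
.....
XX.X.
OX.OO

Derivation:
Move 1: X drops in col 1, lands at row 4
Move 2: O drops in col 3, lands at row 4
Move 3: X drops in col 1, lands at row 3
Move 4: O drops in col 4, lands at row 4
Move 5: X drops in col 3, lands at row 3
Move 6: O drops in col 0, lands at row 4
Move 7: X drops in col 0, lands at row 3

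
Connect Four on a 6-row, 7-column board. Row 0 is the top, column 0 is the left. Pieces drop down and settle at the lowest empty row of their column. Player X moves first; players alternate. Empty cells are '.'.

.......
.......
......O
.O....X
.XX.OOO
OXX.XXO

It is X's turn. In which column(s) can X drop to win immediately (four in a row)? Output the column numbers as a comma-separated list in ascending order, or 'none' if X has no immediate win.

Answer: 3

Derivation:
col 0: drop X → no win
col 1: drop X → no win
col 2: drop X → no win
col 3: drop X → WIN!
col 4: drop X → no win
col 5: drop X → no win
col 6: drop X → no win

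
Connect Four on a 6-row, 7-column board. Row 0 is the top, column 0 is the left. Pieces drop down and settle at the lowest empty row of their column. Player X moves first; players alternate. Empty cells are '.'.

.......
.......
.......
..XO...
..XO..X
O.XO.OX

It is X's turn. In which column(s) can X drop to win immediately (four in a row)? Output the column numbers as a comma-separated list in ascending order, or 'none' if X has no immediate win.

Answer: 2

Derivation:
col 0: drop X → no win
col 1: drop X → no win
col 2: drop X → WIN!
col 3: drop X → no win
col 4: drop X → no win
col 5: drop X → no win
col 6: drop X → no win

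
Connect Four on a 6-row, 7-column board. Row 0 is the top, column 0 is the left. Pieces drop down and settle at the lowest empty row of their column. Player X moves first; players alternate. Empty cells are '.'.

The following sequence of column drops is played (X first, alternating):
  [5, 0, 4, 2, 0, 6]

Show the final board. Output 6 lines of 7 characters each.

Answer: .......
.......
.......
.......
X......
O.O.XXO

Derivation:
Move 1: X drops in col 5, lands at row 5
Move 2: O drops in col 0, lands at row 5
Move 3: X drops in col 4, lands at row 5
Move 4: O drops in col 2, lands at row 5
Move 5: X drops in col 0, lands at row 4
Move 6: O drops in col 6, lands at row 5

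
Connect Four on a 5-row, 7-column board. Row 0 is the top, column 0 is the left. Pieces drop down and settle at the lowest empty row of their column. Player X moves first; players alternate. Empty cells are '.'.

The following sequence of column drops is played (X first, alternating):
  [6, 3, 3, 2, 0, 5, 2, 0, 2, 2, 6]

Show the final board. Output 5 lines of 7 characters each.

Move 1: X drops in col 6, lands at row 4
Move 2: O drops in col 3, lands at row 4
Move 3: X drops in col 3, lands at row 3
Move 4: O drops in col 2, lands at row 4
Move 5: X drops in col 0, lands at row 4
Move 6: O drops in col 5, lands at row 4
Move 7: X drops in col 2, lands at row 3
Move 8: O drops in col 0, lands at row 3
Move 9: X drops in col 2, lands at row 2
Move 10: O drops in col 2, lands at row 1
Move 11: X drops in col 6, lands at row 3

Answer: .......
..O....
..X....
O.XX..X
X.OO.OX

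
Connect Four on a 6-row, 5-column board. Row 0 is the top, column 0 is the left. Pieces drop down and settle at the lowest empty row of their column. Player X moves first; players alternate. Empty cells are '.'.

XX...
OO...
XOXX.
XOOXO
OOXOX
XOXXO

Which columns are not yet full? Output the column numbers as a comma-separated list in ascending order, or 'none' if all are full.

Answer: 2,3,4

Derivation:
col 0: top cell = 'X' → FULL
col 1: top cell = 'X' → FULL
col 2: top cell = '.' → open
col 3: top cell = '.' → open
col 4: top cell = '.' → open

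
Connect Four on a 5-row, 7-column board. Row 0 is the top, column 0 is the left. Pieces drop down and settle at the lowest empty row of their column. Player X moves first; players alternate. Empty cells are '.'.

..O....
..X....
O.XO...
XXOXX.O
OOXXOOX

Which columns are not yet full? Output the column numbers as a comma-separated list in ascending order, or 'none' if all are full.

Answer: 0,1,3,4,5,6

Derivation:
col 0: top cell = '.' → open
col 1: top cell = '.' → open
col 2: top cell = 'O' → FULL
col 3: top cell = '.' → open
col 4: top cell = '.' → open
col 5: top cell = '.' → open
col 6: top cell = '.' → open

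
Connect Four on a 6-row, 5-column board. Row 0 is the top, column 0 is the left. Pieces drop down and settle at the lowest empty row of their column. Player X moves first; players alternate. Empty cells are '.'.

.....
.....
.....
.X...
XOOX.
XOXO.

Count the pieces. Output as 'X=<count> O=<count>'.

X=5 O=4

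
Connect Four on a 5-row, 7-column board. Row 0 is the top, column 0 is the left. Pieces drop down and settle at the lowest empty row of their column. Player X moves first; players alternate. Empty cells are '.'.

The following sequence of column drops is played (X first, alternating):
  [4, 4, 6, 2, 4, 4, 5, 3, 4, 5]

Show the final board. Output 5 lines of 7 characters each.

Answer: ....X..
....O..
....X..
....OO.
..OOXXX

Derivation:
Move 1: X drops in col 4, lands at row 4
Move 2: O drops in col 4, lands at row 3
Move 3: X drops in col 6, lands at row 4
Move 4: O drops in col 2, lands at row 4
Move 5: X drops in col 4, lands at row 2
Move 6: O drops in col 4, lands at row 1
Move 7: X drops in col 5, lands at row 4
Move 8: O drops in col 3, lands at row 4
Move 9: X drops in col 4, lands at row 0
Move 10: O drops in col 5, lands at row 3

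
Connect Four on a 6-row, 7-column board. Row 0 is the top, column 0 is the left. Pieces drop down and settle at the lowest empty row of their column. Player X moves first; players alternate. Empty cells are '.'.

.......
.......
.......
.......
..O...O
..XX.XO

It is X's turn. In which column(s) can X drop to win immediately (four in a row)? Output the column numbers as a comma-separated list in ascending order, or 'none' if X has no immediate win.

Answer: 4

Derivation:
col 0: drop X → no win
col 1: drop X → no win
col 2: drop X → no win
col 3: drop X → no win
col 4: drop X → WIN!
col 5: drop X → no win
col 6: drop X → no win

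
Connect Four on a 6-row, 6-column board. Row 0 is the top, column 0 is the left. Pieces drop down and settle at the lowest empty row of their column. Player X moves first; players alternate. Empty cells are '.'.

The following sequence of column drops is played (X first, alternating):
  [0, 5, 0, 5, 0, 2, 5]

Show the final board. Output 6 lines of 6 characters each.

Answer: ......
......
......
X....X
X....O
X.O..O

Derivation:
Move 1: X drops in col 0, lands at row 5
Move 2: O drops in col 5, lands at row 5
Move 3: X drops in col 0, lands at row 4
Move 4: O drops in col 5, lands at row 4
Move 5: X drops in col 0, lands at row 3
Move 6: O drops in col 2, lands at row 5
Move 7: X drops in col 5, lands at row 3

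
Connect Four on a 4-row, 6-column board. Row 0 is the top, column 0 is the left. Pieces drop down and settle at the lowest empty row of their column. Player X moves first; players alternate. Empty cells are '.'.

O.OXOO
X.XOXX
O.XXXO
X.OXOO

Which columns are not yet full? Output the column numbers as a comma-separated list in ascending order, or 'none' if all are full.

col 0: top cell = 'O' → FULL
col 1: top cell = '.' → open
col 2: top cell = 'O' → FULL
col 3: top cell = 'X' → FULL
col 4: top cell = 'O' → FULL
col 5: top cell = 'O' → FULL

Answer: 1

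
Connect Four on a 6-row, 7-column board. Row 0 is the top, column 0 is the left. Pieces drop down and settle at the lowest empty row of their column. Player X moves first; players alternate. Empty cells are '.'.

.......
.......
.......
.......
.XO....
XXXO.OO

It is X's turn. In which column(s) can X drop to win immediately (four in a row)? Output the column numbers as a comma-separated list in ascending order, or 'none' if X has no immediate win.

Answer: none

Derivation:
col 0: drop X → no win
col 1: drop X → no win
col 2: drop X → no win
col 3: drop X → no win
col 4: drop X → no win
col 5: drop X → no win
col 6: drop X → no win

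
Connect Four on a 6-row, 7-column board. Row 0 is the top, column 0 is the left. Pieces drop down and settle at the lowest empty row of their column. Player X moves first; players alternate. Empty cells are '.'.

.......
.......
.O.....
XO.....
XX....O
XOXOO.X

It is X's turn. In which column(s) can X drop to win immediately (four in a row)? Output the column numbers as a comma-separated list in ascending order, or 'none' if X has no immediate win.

col 0: drop X → WIN!
col 1: drop X → no win
col 2: drop X → no win
col 3: drop X → no win
col 4: drop X → no win
col 5: drop X → no win
col 6: drop X → no win

Answer: 0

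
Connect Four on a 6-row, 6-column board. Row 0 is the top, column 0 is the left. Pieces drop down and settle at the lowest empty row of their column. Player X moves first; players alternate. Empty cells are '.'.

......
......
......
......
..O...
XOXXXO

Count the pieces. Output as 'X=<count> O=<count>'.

X=4 O=3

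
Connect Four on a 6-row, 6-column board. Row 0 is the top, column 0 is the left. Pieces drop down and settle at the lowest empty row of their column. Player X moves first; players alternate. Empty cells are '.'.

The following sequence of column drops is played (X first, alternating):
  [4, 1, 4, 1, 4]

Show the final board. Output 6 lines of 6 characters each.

Answer: ......
......
......
....X.
.O..X.
.O..X.

Derivation:
Move 1: X drops in col 4, lands at row 5
Move 2: O drops in col 1, lands at row 5
Move 3: X drops in col 4, lands at row 4
Move 4: O drops in col 1, lands at row 4
Move 5: X drops in col 4, lands at row 3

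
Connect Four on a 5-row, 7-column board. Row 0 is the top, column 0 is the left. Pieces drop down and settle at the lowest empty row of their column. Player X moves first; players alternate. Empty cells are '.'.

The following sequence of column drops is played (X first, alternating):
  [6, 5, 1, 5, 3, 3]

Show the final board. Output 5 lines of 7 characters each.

Answer: .......
.......
.......
...O.O.
.X.X.OX

Derivation:
Move 1: X drops in col 6, lands at row 4
Move 2: O drops in col 5, lands at row 4
Move 3: X drops in col 1, lands at row 4
Move 4: O drops in col 5, lands at row 3
Move 5: X drops in col 3, lands at row 4
Move 6: O drops in col 3, lands at row 3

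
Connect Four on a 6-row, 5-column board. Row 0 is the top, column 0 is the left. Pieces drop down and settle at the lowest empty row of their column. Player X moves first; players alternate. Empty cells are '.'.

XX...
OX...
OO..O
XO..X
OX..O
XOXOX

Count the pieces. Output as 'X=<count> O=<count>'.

X=9 O=9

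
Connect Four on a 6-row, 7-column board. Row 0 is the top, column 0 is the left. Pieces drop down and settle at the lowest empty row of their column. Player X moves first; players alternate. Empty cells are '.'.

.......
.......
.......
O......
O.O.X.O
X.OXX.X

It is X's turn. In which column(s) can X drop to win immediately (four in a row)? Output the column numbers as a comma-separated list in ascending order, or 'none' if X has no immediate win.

Answer: 5

Derivation:
col 0: drop X → no win
col 1: drop X → no win
col 2: drop X → no win
col 3: drop X → no win
col 4: drop X → no win
col 5: drop X → WIN!
col 6: drop X → no win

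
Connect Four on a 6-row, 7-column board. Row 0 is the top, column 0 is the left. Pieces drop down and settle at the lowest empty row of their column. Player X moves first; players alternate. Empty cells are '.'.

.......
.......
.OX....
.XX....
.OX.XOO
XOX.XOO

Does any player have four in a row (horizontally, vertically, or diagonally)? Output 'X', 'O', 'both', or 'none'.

X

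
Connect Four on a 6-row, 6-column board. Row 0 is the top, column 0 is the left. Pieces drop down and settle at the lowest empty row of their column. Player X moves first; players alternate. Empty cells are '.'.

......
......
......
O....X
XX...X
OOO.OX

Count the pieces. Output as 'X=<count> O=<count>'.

X=5 O=5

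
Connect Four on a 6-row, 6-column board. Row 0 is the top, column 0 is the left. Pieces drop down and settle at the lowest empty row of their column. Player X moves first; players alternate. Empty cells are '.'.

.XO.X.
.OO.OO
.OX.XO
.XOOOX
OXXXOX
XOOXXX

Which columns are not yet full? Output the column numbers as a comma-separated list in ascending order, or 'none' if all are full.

Answer: 0,3,5

Derivation:
col 0: top cell = '.' → open
col 1: top cell = 'X' → FULL
col 2: top cell = 'O' → FULL
col 3: top cell = '.' → open
col 4: top cell = 'X' → FULL
col 5: top cell = '.' → open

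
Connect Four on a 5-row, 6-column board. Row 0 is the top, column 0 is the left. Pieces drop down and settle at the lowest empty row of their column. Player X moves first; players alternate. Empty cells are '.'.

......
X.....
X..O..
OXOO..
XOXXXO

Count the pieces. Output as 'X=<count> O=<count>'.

X=7 O=6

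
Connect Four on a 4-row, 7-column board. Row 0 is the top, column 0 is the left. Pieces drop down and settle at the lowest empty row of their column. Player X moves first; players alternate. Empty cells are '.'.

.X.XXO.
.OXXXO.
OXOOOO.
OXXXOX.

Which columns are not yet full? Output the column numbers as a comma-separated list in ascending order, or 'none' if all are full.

col 0: top cell = '.' → open
col 1: top cell = 'X' → FULL
col 2: top cell = '.' → open
col 3: top cell = 'X' → FULL
col 4: top cell = 'X' → FULL
col 5: top cell = 'O' → FULL
col 6: top cell = '.' → open

Answer: 0,2,6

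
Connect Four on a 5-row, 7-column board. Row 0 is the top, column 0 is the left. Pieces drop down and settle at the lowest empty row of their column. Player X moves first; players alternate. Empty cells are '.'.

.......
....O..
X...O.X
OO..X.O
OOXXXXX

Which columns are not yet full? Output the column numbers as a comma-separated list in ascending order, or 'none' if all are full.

col 0: top cell = '.' → open
col 1: top cell = '.' → open
col 2: top cell = '.' → open
col 3: top cell = '.' → open
col 4: top cell = '.' → open
col 5: top cell = '.' → open
col 6: top cell = '.' → open

Answer: 0,1,2,3,4,5,6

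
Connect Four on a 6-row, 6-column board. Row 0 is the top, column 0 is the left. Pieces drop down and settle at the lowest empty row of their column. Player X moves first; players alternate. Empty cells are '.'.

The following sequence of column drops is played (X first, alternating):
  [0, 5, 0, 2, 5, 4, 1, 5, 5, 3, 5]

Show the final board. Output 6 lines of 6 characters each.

Move 1: X drops in col 0, lands at row 5
Move 2: O drops in col 5, lands at row 5
Move 3: X drops in col 0, lands at row 4
Move 4: O drops in col 2, lands at row 5
Move 5: X drops in col 5, lands at row 4
Move 6: O drops in col 4, lands at row 5
Move 7: X drops in col 1, lands at row 5
Move 8: O drops in col 5, lands at row 3
Move 9: X drops in col 5, lands at row 2
Move 10: O drops in col 3, lands at row 5
Move 11: X drops in col 5, lands at row 1

Answer: ......
.....X
.....X
.....O
X....X
XXOOOO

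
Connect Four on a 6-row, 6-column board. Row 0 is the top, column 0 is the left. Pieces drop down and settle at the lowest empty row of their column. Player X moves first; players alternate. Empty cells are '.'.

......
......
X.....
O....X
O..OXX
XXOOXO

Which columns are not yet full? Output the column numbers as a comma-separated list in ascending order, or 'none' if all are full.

col 0: top cell = '.' → open
col 1: top cell = '.' → open
col 2: top cell = '.' → open
col 3: top cell = '.' → open
col 4: top cell = '.' → open
col 5: top cell = '.' → open

Answer: 0,1,2,3,4,5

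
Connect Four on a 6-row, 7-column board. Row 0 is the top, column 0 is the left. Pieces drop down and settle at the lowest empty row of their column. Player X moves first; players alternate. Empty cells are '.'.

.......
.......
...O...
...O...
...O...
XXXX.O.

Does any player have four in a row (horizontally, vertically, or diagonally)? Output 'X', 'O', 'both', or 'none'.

X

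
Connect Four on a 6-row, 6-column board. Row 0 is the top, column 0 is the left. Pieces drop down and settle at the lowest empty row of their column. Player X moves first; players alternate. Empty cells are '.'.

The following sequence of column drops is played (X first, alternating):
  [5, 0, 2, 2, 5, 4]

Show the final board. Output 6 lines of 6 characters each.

Move 1: X drops in col 5, lands at row 5
Move 2: O drops in col 0, lands at row 5
Move 3: X drops in col 2, lands at row 5
Move 4: O drops in col 2, lands at row 4
Move 5: X drops in col 5, lands at row 4
Move 6: O drops in col 4, lands at row 5

Answer: ......
......
......
......
..O..X
O.X.OX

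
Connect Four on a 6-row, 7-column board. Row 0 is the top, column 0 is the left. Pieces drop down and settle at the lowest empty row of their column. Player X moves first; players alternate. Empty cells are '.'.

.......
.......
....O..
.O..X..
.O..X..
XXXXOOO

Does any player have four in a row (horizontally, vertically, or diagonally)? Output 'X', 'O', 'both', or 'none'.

X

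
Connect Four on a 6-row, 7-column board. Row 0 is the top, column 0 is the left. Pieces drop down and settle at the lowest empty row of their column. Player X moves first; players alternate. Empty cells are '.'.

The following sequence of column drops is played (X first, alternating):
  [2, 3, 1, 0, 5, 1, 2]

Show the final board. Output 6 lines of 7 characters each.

Move 1: X drops in col 2, lands at row 5
Move 2: O drops in col 3, lands at row 5
Move 3: X drops in col 1, lands at row 5
Move 4: O drops in col 0, lands at row 5
Move 5: X drops in col 5, lands at row 5
Move 6: O drops in col 1, lands at row 4
Move 7: X drops in col 2, lands at row 4

Answer: .......
.......
.......
.......
.OX....
OXXO.X.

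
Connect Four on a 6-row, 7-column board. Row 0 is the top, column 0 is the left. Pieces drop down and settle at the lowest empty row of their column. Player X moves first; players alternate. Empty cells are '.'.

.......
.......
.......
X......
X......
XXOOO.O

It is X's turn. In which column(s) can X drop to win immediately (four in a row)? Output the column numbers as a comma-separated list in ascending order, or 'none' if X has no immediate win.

Answer: 0

Derivation:
col 0: drop X → WIN!
col 1: drop X → no win
col 2: drop X → no win
col 3: drop X → no win
col 4: drop X → no win
col 5: drop X → no win
col 6: drop X → no win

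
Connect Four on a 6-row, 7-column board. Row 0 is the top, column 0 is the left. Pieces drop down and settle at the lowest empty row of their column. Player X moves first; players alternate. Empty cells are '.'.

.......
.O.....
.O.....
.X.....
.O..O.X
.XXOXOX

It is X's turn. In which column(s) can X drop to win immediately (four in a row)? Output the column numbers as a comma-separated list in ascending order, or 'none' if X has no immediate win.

Answer: none

Derivation:
col 0: drop X → no win
col 1: drop X → no win
col 2: drop X → no win
col 3: drop X → no win
col 4: drop X → no win
col 5: drop X → no win
col 6: drop X → no win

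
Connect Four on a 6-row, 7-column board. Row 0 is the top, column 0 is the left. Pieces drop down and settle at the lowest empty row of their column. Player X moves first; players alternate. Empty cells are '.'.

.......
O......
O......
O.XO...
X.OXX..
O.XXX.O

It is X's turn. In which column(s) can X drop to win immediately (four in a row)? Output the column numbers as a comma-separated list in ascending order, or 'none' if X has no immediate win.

Answer: 1,5

Derivation:
col 0: drop X → no win
col 1: drop X → WIN!
col 2: drop X → no win
col 3: drop X → no win
col 4: drop X → no win
col 5: drop X → WIN!
col 6: drop X → no win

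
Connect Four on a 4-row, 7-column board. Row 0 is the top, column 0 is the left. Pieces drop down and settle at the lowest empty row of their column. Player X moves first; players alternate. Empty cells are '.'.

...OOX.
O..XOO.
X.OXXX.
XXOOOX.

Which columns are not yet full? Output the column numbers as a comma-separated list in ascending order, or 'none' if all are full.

col 0: top cell = '.' → open
col 1: top cell = '.' → open
col 2: top cell = '.' → open
col 3: top cell = 'O' → FULL
col 4: top cell = 'O' → FULL
col 5: top cell = 'X' → FULL
col 6: top cell = '.' → open

Answer: 0,1,2,6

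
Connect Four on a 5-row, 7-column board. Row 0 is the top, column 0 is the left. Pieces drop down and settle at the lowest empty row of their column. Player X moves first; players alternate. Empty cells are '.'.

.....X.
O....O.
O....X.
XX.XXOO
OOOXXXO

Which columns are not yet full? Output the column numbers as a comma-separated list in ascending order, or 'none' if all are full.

Answer: 0,1,2,3,4,6

Derivation:
col 0: top cell = '.' → open
col 1: top cell = '.' → open
col 2: top cell = '.' → open
col 3: top cell = '.' → open
col 4: top cell = '.' → open
col 5: top cell = 'X' → FULL
col 6: top cell = '.' → open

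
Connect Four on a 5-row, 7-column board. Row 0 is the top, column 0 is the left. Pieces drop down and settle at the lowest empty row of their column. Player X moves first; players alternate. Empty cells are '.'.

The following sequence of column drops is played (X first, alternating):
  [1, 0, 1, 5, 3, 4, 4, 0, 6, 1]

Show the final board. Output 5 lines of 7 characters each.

Answer: .......
.......
.O.....
OX..X..
OX.XOOX

Derivation:
Move 1: X drops in col 1, lands at row 4
Move 2: O drops in col 0, lands at row 4
Move 3: X drops in col 1, lands at row 3
Move 4: O drops in col 5, lands at row 4
Move 5: X drops in col 3, lands at row 4
Move 6: O drops in col 4, lands at row 4
Move 7: X drops in col 4, lands at row 3
Move 8: O drops in col 0, lands at row 3
Move 9: X drops in col 6, lands at row 4
Move 10: O drops in col 1, lands at row 2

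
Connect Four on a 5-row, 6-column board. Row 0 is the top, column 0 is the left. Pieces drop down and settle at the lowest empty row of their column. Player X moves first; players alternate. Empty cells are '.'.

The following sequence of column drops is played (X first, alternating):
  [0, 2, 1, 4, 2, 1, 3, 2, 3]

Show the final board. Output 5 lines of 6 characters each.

Move 1: X drops in col 0, lands at row 4
Move 2: O drops in col 2, lands at row 4
Move 3: X drops in col 1, lands at row 4
Move 4: O drops in col 4, lands at row 4
Move 5: X drops in col 2, lands at row 3
Move 6: O drops in col 1, lands at row 3
Move 7: X drops in col 3, lands at row 4
Move 8: O drops in col 2, lands at row 2
Move 9: X drops in col 3, lands at row 3

Answer: ......
......
..O...
.OXX..
XXOXO.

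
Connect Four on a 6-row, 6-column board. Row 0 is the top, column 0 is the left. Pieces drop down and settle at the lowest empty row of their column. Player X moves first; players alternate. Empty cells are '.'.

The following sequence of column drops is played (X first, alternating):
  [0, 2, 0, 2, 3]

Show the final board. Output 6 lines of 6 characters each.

Move 1: X drops in col 0, lands at row 5
Move 2: O drops in col 2, lands at row 5
Move 3: X drops in col 0, lands at row 4
Move 4: O drops in col 2, lands at row 4
Move 5: X drops in col 3, lands at row 5

Answer: ......
......
......
......
X.O...
X.OX..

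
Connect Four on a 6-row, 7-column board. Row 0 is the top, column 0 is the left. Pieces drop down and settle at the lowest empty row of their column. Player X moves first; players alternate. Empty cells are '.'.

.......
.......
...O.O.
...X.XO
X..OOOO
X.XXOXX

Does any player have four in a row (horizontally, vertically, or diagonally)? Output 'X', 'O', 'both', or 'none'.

O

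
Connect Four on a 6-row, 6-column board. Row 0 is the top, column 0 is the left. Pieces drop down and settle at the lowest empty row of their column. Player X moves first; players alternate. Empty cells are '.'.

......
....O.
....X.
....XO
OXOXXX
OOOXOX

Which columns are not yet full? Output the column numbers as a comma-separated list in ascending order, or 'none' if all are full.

Answer: 0,1,2,3,4,5

Derivation:
col 0: top cell = '.' → open
col 1: top cell = '.' → open
col 2: top cell = '.' → open
col 3: top cell = '.' → open
col 4: top cell = '.' → open
col 5: top cell = '.' → open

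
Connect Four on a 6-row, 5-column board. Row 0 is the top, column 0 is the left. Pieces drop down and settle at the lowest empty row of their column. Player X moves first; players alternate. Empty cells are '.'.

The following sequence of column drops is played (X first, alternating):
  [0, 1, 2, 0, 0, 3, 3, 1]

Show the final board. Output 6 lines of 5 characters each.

Answer: .....
.....
.....
X....
OO.X.
XOXO.

Derivation:
Move 1: X drops in col 0, lands at row 5
Move 2: O drops in col 1, lands at row 5
Move 3: X drops in col 2, lands at row 5
Move 4: O drops in col 0, lands at row 4
Move 5: X drops in col 0, lands at row 3
Move 6: O drops in col 3, lands at row 5
Move 7: X drops in col 3, lands at row 4
Move 8: O drops in col 1, lands at row 4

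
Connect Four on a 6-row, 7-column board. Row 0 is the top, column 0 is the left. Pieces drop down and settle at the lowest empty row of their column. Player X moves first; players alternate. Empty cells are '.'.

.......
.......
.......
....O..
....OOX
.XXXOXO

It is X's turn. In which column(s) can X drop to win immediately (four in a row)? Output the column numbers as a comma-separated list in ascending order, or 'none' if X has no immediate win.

Answer: 0

Derivation:
col 0: drop X → WIN!
col 1: drop X → no win
col 2: drop X → no win
col 3: drop X → no win
col 4: drop X → no win
col 5: drop X → no win
col 6: drop X → no win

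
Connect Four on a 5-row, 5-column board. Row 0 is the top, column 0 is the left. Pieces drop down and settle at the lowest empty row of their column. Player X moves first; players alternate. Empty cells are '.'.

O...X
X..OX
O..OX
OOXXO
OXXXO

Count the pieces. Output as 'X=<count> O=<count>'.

X=9 O=9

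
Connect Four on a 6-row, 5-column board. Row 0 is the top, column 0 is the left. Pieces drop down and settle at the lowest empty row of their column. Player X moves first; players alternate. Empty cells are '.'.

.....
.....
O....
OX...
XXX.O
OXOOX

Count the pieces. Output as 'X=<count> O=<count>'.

X=6 O=6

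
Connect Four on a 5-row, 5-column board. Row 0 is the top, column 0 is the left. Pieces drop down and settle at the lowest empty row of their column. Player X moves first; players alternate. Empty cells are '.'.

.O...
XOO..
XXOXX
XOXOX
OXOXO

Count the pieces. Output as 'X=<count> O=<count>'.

X=10 O=9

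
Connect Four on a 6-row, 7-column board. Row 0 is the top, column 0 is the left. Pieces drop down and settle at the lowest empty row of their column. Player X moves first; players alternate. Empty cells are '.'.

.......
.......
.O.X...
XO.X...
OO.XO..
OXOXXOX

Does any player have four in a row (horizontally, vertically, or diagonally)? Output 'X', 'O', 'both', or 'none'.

X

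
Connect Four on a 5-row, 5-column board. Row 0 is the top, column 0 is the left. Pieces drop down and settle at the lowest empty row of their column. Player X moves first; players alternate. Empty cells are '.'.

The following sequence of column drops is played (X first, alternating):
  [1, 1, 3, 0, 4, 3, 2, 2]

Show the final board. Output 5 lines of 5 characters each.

Answer: .....
.....
.....
.OOO.
OXXXX

Derivation:
Move 1: X drops in col 1, lands at row 4
Move 2: O drops in col 1, lands at row 3
Move 3: X drops in col 3, lands at row 4
Move 4: O drops in col 0, lands at row 4
Move 5: X drops in col 4, lands at row 4
Move 6: O drops in col 3, lands at row 3
Move 7: X drops in col 2, lands at row 4
Move 8: O drops in col 2, lands at row 3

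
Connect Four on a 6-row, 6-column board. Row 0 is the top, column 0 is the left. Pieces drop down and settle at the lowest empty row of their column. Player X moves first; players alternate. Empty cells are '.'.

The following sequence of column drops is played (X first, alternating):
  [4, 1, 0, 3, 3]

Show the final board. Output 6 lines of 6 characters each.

Answer: ......
......
......
......
...X..
XO.OX.

Derivation:
Move 1: X drops in col 4, lands at row 5
Move 2: O drops in col 1, lands at row 5
Move 3: X drops in col 0, lands at row 5
Move 4: O drops in col 3, lands at row 5
Move 5: X drops in col 3, lands at row 4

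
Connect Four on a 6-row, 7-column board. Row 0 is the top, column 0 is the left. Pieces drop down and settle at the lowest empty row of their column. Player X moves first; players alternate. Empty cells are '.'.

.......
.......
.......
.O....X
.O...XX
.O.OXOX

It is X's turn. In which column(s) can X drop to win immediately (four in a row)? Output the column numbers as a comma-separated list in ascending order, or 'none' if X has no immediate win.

Answer: 6

Derivation:
col 0: drop X → no win
col 1: drop X → no win
col 2: drop X → no win
col 3: drop X → no win
col 4: drop X → no win
col 5: drop X → no win
col 6: drop X → WIN!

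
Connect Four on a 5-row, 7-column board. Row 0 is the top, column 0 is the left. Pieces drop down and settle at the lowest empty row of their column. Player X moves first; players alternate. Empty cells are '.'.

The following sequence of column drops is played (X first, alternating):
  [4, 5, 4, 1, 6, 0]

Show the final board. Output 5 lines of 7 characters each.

Answer: .......
.......
.......
....X..
OO..XOX

Derivation:
Move 1: X drops in col 4, lands at row 4
Move 2: O drops in col 5, lands at row 4
Move 3: X drops in col 4, lands at row 3
Move 4: O drops in col 1, lands at row 4
Move 5: X drops in col 6, lands at row 4
Move 6: O drops in col 0, lands at row 4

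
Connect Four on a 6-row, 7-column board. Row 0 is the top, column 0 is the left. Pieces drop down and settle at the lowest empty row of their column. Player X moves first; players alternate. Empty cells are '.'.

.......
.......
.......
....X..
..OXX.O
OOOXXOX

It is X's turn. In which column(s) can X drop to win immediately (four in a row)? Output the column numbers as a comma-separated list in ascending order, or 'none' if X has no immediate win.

col 0: drop X → no win
col 1: drop X → no win
col 2: drop X → no win
col 3: drop X → no win
col 4: drop X → WIN!
col 5: drop X → no win
col 6: drop X → no win

Answer: 4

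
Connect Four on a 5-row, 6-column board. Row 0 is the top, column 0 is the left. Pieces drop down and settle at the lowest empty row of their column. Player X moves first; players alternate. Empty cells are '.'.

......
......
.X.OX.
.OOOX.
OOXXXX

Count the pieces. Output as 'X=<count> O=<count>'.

X=7 O=6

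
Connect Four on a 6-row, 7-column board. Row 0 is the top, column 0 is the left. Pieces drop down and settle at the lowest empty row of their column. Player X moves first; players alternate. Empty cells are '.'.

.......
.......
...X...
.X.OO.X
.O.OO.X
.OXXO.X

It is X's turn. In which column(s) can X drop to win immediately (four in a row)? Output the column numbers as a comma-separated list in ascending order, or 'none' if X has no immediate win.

col 0: drop X → no win
col 1: drop X → no win
col 2: drop X → no win
col 3: drop X → no win
col 4: drop X → no win
col 5: drop X → no win
col 6: drop X → WIN!

Answer: 6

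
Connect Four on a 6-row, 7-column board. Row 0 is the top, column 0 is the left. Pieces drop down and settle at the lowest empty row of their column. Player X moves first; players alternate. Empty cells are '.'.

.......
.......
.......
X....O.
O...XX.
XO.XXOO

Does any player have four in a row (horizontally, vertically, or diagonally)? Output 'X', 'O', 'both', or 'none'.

none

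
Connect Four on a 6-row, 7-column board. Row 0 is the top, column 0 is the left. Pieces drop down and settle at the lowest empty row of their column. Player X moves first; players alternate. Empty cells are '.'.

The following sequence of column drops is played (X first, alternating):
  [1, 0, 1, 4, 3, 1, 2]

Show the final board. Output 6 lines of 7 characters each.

Answer: .......
.......
.......
.O.....
.X.....
OXXXO..

Derivation:
Move 1: X drops in col 1, lands at row 5
Move 2: O drops in col 0, lands at row 5
Move 3: X drops in col 1, lands at row 4
Move 4: O drops in col 4, lands at row 5
Move 5: X drops in col 3, lands at row 5
Move 6: O drops in col 1, lands at row 3
Move 7: X drops in col 2, lands at row 5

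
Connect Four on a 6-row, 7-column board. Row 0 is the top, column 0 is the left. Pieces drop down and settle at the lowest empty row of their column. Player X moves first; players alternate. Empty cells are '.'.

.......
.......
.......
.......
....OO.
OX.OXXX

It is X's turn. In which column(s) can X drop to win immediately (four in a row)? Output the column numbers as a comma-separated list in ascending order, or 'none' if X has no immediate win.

col 0: drop X → no win
col 1: drop X → no win
col 2: drop X → no win
col 3: drop X → no win
col 4: drop X → no win
col 5: drop X → no win
col 6: drop X → no win

Answer: none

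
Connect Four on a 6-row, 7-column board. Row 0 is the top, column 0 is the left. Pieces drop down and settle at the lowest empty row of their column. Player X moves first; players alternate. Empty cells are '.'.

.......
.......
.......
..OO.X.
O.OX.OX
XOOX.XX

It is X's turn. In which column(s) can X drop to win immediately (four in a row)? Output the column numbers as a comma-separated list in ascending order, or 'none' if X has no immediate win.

col 0: drop X → no win
col 1: drop X → no win
col 2: drop X → no win
col 3: drop X → no win
col 4: drop X → WIN!
col 5: drop X → no win
col 6: drop X → no win

Answer: 4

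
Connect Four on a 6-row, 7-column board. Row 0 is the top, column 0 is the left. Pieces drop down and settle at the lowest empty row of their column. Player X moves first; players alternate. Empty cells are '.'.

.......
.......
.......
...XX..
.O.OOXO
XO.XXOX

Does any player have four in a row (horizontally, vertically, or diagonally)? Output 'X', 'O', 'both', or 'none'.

none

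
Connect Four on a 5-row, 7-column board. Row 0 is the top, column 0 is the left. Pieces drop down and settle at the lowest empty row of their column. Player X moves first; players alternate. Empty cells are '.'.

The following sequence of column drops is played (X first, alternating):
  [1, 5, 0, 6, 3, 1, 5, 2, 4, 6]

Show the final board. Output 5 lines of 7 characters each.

Answer: .......
.......
.......
.O...XO
XXOXXOO

Derivation:
Move 1: X drops in col 1, lands at row 4
Move 2: O drops in col 5, lands at row 4
Move 3: X drops in col 0, lands at row 4
Move 4: O drops in col 6, lands at row 4
Move 5: X drops in col 3, lands at row 4
Move 6: O drops in col 1, lands at row 3
Move 7: X drops in col 5, lands at row 3
Move 8: O drops in col 2, lands at row 4
Move 9: X drops in col 4, lands at row 4
Move 10: O drops in col 6, lands at row 3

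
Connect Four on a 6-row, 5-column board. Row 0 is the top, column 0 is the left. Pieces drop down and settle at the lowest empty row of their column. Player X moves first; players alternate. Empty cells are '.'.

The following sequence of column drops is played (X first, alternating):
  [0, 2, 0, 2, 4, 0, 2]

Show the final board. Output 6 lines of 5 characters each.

Answer: .....
.....
.....
O.X..
X.O..
X.O.X

Derivation:
Move 1: X drops in col 0, lands at row 5
Move 2: O drops in col 2, lands at row 5
Move 3: X drops in col 0, lands at row 4
Move 4: O drops in col 2, lands at row 4
Move 5: X drops in col 4, lands at row 5
Move 6: O drops in col 0, lands at row 3
Move 7: X drops in col 2, lands at row 3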